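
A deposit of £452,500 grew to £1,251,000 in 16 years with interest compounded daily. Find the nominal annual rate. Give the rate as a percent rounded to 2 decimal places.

6.36%

(1 + r/365)^5840 = 1,251,000/452,500 = 2.76464.
1 + r/365 = 2.76464^(1/5840) ≈ 1.000174, so r/365 ≈ 0.000174144.
r ≈ 365·0.000174144 = 6.35625%.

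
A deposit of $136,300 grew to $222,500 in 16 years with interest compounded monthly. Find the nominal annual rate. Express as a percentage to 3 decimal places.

The 192-period growth factor is 222,500/136,300 = 1.63243.
r/12 = 1.63243^(1/192) − 1 ≈ 0.0025557, so r ≈ 12·0.0025557 = 3.06684%.

3.067%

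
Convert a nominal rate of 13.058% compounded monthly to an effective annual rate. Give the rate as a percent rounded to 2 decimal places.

One year is 12 periods at 0.0108817 each: (1 + 0.0108817)^12 ≈ 1.138686.
EAR = 1.138686 − 1 ≈ 13.86856%.

13.87%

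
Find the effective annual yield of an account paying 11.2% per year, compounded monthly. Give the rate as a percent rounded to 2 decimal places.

11.79%

One year is 12 periods at 0.00933333 each: (1 + 0.00933333)^12 ≈ 1.117932.
EAR = 1.117932 − 1 ≈ 11.79320%.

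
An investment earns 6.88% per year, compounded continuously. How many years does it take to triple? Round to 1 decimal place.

e^(0.0688t) = 3, so 0.0688t = ln 3 ≈ 1.0986.
t ≈ 1.0986/0.0688 ≈ 15.9682.

16.0 years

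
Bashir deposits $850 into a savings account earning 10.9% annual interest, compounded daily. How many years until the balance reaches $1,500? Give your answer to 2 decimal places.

(1 + 0.00029863)^(365t) = 1,500/850 = 1.7647.
365t·ln(1 + 0.00029863) = ln(1.7647); 365t = 0.56798/0.000298586 ≈ 1902.2489.
t ≈ 5.2116 years.

5.21 years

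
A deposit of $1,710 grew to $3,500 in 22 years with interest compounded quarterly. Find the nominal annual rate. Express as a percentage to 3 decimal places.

3.269%

The 88-period growth factor is 3,500/1,710 = 2.04678.
r/4 = 2.04678^(1/88) − 1 ≈ 0.00817264, so r ≈ 4·0.00817264 = 3.26906%.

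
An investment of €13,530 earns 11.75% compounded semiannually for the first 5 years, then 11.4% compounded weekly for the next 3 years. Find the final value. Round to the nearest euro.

After 5 years at 11.75%: 13,530 × 1.7698409253 ≈ 23,945.9477.
Then 3 years at 11.4%: 23,945.9477 × 1.4072334185 ≈ 33,697.5379.

€33,698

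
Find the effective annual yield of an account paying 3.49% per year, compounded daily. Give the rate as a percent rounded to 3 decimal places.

3.551%

One year is 365 periods at 0.0000956164 each: (1 + 0.0000956164)^365 ≈ 1.035514.
EAR = 1.035514 − 1 ≈ 3.55144%.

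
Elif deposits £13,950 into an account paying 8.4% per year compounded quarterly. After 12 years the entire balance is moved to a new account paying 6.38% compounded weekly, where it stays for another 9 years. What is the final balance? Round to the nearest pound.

£67,147

Phase 1: 13,950·(1 + 0.021)^48 ≈ 37,827.6906.
Phase 2: 37,827.6906·(1 + 0.0638/52)^468 ≈ 67,147.3479.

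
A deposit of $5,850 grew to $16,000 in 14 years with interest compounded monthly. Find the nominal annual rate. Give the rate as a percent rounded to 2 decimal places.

(1 + r/12)^168 = 16,000/5,850 = 2.73504.
1 + r/12 = 2.73504^(1/168) ≈ 1.006007, so r/12 ≈ 0.00600694.
r ≈ 12·0.00600694 = 7.20833%.

7.21%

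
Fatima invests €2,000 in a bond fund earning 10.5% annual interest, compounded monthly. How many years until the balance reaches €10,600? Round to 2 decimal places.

(1 + 0.00875)^(12t) = 10,600/2,000 = 5.3.
12t·ln(1 + 0.00875) = ln(5.3); 12t = 1.6677/0.00871194 ≈ 191.4277.
t ≈ 15.9523 years.

15.95 years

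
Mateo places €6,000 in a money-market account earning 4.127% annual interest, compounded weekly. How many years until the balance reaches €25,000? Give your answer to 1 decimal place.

We need (1 + 0.000793654)^(52t) = 4.1667, so 52t = ln 4.1667 / ln 1.000794 ≈ 1798.8732.
t ≈ 1798.8732/52 = 34.5937 years.

34.6 years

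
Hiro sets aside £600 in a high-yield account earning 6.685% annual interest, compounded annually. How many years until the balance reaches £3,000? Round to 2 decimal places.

24.87 years

(1 + 0.06685)^t = 3,000/600 = 5.
t·ln(1 + 0.06685) = ln(5); t = 1.6094/0.0647104 ≈ 24.8714.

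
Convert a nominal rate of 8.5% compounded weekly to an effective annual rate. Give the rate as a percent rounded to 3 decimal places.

EAR = (1 + 8.5%/52)^52 − 1 = (1 + 0.00163462)^52 − 1.
(1 + 0.00163462)^52 ≈ 1.088642, so EAR ≈ 8.86415%.

8.864%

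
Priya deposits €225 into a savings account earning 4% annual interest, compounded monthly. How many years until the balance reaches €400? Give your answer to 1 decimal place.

14.4 years

(1 + 0.00333333)^(12t) = 400/225 = 1.7778.
12t·ln(1 + 0.00333333) = ln(1.7778); 12t = 0.57536/0.00332779 ≈ 172.8968.
t ≈ 14.4081 years.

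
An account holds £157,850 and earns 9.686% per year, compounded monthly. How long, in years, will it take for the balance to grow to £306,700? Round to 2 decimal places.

6.89 years

(1 + 0.00807167)^(12t) = 306,700/157,850 = 1.943.
12t·ln(1 + 0.00807167) = ln(1.943); 12t = 0.66422/0.00803927 ≈ 82.6226.
t ≈ 6.8852 years.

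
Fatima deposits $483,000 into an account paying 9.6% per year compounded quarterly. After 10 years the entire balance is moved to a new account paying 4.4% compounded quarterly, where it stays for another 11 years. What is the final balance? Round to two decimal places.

$2,018,348.90

Phase 1: 483,000·(1 + 0.024)^40 ≈ 1,247,226.6911.
Phase 2: 1,247,226.6911·(1 + 0.011)^44 ≈ 2,018,348.9002.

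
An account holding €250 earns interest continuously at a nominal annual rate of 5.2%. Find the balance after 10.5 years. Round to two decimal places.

€431.58

A = P·e^(rt) = 250·e^(0.052·10.5) = 250·e^0.546.
e^0.546 ≈ 1.72633385, so A ≈ 431.5835.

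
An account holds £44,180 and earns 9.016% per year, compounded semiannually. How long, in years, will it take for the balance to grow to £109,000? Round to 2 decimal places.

We need (1 + 0.04508)^(2t) = 2.4672, so 2t = ln 2.4672 / ln 1.04508 ≈ 20.4810.
t ≈ 20.4810/2 = 10.2405 years.

10.24 years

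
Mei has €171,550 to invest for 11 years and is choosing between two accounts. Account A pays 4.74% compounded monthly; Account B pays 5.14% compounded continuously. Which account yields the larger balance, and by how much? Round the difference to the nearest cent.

Account B, by €13,294.55

Account A growth factor: (1 + 0.00395)^132 ≈ 1.6826550599; balance ≈ 288,659.4755.
Account B growth factor: e^(0.0514·11) = e^0.5654 ≈ 1.76015170261; balance ≈ 301,954.0246.
Account B is larger by 13,294.5491.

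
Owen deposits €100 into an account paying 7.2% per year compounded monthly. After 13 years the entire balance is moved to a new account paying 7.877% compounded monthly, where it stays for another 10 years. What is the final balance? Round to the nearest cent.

After 13 years at 7.2%: 100 × 2.54264069 ≈ 254.2641.
Then 10 years at 7.877%: 254.2641 × 2.19268312 ≈ 557.5205.

€557.52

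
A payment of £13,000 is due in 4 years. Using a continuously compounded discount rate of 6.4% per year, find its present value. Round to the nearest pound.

P = A·e^(−rt) = 13,000·e^(−0.256).
e^(−0.256) ≈ 0.77414196879, so P ≈ 10,063.8456.

£10,064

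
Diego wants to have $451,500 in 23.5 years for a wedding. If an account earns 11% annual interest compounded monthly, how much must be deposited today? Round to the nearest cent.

$34,444.57

Periodic rate = 11%/12 = 0.00916667; 282 periods.
P = 451,500/(1 + 0.11/12)^282 ≈ 451,500/13.1080165459 ≈ 34,444.5705.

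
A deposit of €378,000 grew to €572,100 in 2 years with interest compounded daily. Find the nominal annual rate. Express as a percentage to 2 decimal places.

20.73%

(1 + r/365)^730 = 572,100/378,000 = 1.51349.
1 + r/365 = 1.51349^(1/730) ≈ 1.000568, so r/365 ≈ 0.000567859.
r ≈ 365·0.000567859 = 20.72686%.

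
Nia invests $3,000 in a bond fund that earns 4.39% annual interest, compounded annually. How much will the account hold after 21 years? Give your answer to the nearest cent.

Annual rate = 4.39% = 0.0439; years = 21.
A = 3,000·(1 + 0.0439)^21 ≈ 3,000·2.465113098 ≈ 7,395.3393.

$7,395.34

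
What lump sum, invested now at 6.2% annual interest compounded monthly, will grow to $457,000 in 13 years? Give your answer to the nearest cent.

Growth factor = (1 + 0.062/12)^156 ≈ 2.23429329188.
P = 457,000/2.23429329188 ≈ 204,538.9482.

$204,538.95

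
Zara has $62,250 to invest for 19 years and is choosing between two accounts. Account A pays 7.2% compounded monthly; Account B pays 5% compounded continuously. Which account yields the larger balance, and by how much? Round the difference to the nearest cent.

Account A growth factor: (1 + 0.006)^228 ≈ 3.91146640168; balance ≈ 243,488.7835.
Account B growth factor: e^(0.05·19) = e^0.95 ≈ 2.58570965932; balance ≈ 160,960.4263.
Account A is larger by 82,528.3572.

Account A, by $82,528.36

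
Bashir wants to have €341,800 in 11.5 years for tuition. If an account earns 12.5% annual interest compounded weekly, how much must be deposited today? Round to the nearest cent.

€81,324.78

Growth factor = (1 + 0.125/52)^598 ≈ 4.20290099288.
P = 341,800/4.20290099288 ≈ 81,324.7803.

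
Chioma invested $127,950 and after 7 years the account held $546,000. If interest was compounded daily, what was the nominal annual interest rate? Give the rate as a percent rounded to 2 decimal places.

20.73%

(1 + r/365)^2555 = 546,000/127,950 = 4.26729.
1 + r/365 = 4.26729^(1/2555) ≈ 1.000568, so r/365 ≈ 0.000568059.
r ≈ 365·0.000568059 = 20.73416%.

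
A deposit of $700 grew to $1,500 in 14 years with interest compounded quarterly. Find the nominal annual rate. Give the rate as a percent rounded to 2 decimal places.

5.48%

(1 + r/4)^56 = 1,500/700 = 2.14286.
1 + r/4 = 2.14286^(1/56) ≈ 1.013703, so r/4 ≈ 0.0137027.
r ≈ 4·0.0137027 = 5.48107%.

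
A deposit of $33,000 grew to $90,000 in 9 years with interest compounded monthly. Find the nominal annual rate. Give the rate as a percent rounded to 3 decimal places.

(1 + r/12)^108 = 90,000/33,000 = 2.72727.
1 + r/12 = 2.72727^(1/108) ≈ 1.009333, so r/12 ≈ 0.00933312.
r ≈ 12·0.00933312 = 11.19974%.

11.200%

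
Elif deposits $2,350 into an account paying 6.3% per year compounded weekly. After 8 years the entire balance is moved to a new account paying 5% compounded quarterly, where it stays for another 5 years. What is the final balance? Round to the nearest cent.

$4,985.63

Phase 1: 2,350·(1 + 0.063/52)^416 ≈ 3,888.8375.
Phase 2: 3,888.8375·(1 + 0.0125)^20 ≈ 4,985.6344.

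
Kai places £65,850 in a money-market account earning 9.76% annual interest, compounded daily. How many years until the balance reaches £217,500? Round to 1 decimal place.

12.2 years

(1 + 0.000267397)^(365t) = 217,500/65,850 = 3.303.
365t·ln(1 + 0.000267397) = ln(3.303); 365t = 1.1948/0.000267362 ≈ 4468.9282.
t ≈ 12.2436 years.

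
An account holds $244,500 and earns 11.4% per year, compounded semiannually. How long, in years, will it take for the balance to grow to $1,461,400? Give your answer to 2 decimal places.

(1 + 0.057)^(2t) = 1,461,400/244,500 = 5.9771.
2t·ln(1 + 0.057) = ln(5.9771); 2t = 1.7879/0.0554347 ≈ 32.2530.
t ≈ 16.1265 years.

16.13 years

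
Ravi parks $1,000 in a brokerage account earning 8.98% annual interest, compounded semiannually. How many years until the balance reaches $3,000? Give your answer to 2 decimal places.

12.51 years

We need (1 + 0.0449)^(2t) = 3, so 2t = ln 3 / ln 1.0449 ≈ 25.0133.
t ≈ 25.0133/2 = 12.5066 years.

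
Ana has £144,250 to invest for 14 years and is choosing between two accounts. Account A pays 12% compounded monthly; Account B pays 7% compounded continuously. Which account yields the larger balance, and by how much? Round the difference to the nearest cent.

A: (1 + 0.01)^168 ≈ 5.32096981787, so 144,250 × 5.32096981787 ≈ 767,549.8962.
B: e^(0.07·14) = e^0.98 ≈ 2.66445624193, so 144,250 × 2.66445624193 ≈ 384,347.8129.
Difference ≈ 383,202.0833 in favor of A.

Account A, by £383,202.08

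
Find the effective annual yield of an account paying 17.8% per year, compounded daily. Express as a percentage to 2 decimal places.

EAR = (1 + 17.8%/365)^365 − 1 = (1 + 0.000487671)^365 − 1.
(1 + 0.000487671)^365 ≈ 1.194773, so EAR ≈ 19.47735%.

19.48%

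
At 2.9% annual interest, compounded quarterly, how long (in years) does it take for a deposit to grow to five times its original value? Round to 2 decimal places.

(1 + 0.00725)^(4t) = 5.
4t = ln 5 / ln(1 + 0.00725) ≈ 1.6094/0.00722385 ≈ 222.7952.
t ≈ 55.6988.

55.70 years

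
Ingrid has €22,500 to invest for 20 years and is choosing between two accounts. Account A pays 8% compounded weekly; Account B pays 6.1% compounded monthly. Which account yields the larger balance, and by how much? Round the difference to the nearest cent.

Account A growth factor: (1 + 0.08/52)^1040 ≈ 4.94694637182; balance ≈ 111,306.2934.
Account B growth factor: (1 + 0.061/12)^240 ≈ 3.3767362455; balance ≈ 75,976.5655.
Account A is larger by 35,329.7278.

Account A, by €35,329.73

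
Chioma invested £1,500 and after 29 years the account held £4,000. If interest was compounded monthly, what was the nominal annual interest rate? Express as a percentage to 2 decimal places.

3.39%

The 348-period growth factor is 4,000/1,500 = 2.66667.
r/12 = 2.66667^(1/348) − 1 ≈ 0.00282245, so r ≈ 12·0.00282245 = 3.38694%.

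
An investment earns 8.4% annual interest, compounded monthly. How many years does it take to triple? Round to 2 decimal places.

(1 + 0.007)^(12t) = 3.
12t = ln 3 / ln(1 + 0.007) ≈ 1.0986/0.00697561 ≈ 157.4933.
t ≈ 13.1244.

13.12 years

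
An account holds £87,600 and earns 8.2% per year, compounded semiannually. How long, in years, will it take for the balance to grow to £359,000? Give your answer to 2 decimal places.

17.55 years

(1 + 0.041)^(2t) = 359,000/87,600 = 4.0982.
2t·ln(1 + 0.041) = ln(4.0982); 2t = 1.4105/0.0401818 ≈ 35.1040.
t ≈ 17.5520 years.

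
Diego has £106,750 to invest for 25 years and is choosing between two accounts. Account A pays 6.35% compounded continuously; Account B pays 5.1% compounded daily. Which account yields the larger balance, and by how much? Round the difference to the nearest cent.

Account A growth factor: e^(0.0635·25) = e^1.5875 ≈ 4.89150486746; balance ≈ 522,168.1446.
Account B growth factor: (1 + 0.051/365)^9125 ≈ 3.57838267993; balance ≈ 381,992.3511.
Account A is larger by 140,175.7935.

Account A, by £140,175.79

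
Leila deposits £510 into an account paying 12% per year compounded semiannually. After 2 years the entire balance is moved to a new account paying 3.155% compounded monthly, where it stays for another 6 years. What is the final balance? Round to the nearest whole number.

After 2 years at 12%: 510 × 1.26247696 ≈ 643.8632.
Then 6 years at 3.155%: 643.8632 × 1.20810327 ≈ 777.8533.

£778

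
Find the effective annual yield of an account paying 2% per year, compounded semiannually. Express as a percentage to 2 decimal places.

One year is 2 periods at 0.01 each: (1 + 0.01)^2 ≈ 1.0201.
EAR = 1.0201 − 1 ≈ 2.01000%.

2.01%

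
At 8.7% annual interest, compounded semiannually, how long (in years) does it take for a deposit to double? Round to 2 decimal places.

(1 + 0.0435)^(2t) = 2.
2t = ln 2 / ln(1 + 0.0435) ≈ 0.69315/0.0425804 ≈ 16.2785.
t ≈ 8.1393.

8.14 years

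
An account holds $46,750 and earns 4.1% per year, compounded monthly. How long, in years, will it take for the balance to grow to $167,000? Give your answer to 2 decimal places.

(1 + 0.00341667)^(12t) = 167,000/46,750 = 3.5722.
12t·ln(1 + 0.00341667) = ln(3.5722); 12t = 1.2732/0.00341084 ≈ 373.2741.
t ≈ 31.1062 years.

31.11 years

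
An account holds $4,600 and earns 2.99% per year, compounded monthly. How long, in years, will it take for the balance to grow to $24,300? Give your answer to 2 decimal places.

(1 + 0.00249167)^(12t) = 24,300/4,600 = 5.2826.
12t·ln(1 + 0.00249167) = ln(5.2826); 12t = 1.6644/0.00248857 ≈ 668.8265.
t ≈ 55.7355 years.

55.74 years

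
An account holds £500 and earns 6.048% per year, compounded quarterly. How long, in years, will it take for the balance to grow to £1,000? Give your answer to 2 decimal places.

(1 + 0.01512)^(4t) = 1,000/500 = 2.
4t·ln(1 + 0.01512) = ln(2); 4t = 0.69315/0.0150068 ≈ 46.1888.
t ≈ 11.5472 years.

11.55 years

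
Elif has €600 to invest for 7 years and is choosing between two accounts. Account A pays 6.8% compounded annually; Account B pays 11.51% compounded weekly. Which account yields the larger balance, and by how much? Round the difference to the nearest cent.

Account B, by €390.83

A: (1 + 0.068)^7 ≈ 1.5848887, so 600 × 1.5848887 ≈ 950.9332.
B: (1 + 0.1151/52)^364 ≈ 2.236270719, so 600 × 2.236270719 ≈ 1,341.7624.
Difference ≈ 390.8292 in favor of B.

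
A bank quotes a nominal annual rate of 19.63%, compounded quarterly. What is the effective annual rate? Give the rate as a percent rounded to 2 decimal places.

EAR = (1 + 19.63%/4)^4 − 1 = (1 + 0.049075)^4 − 1.
(1 + 0.049075)^4 ≈ 1.211229, so EAR ≈ 21.12287%.

21.12%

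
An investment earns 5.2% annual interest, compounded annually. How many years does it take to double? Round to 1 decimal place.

(1 + 0.052)^t = 2.
t = ln 2 / ln(1 + 0.052) ≈ 0.69315/0.0506931 ≈ 13.6734.

13.7 years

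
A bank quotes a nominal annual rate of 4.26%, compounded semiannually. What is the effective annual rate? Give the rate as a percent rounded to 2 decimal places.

One year is 2 periods at 0.0213 each: (1 + 0.0213)^2 ≈ 1.043054.
EAR = 1.043054 − 1 ≈ 4.30537%.

4.31%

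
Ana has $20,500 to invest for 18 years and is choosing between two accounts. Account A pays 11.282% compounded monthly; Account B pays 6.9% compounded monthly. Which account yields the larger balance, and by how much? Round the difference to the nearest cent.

A: (1 + 0.11282/12)^216 ≈ 7.54792847022, so 20,500 × 7.54792847022 ≈ 154,732.5336.
B: (1 + 0.00575)^216 ≈ 3.450236844, so 20,500 × 3.450236844 ≈ 70,729.8553.
Difference ≈ 84,002.6783 in favor of A.

Account A, by $84,002.68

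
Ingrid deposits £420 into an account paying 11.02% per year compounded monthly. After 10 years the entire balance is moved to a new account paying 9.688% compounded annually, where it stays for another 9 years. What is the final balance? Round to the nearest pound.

£2,891

Phase 1: 420·(1 + 0.1102/12)^120 ≈ 1,257.9334.
Phase 2: 1,257.9334·(1 + 0.09688)^9 ≈ 2,891.2770.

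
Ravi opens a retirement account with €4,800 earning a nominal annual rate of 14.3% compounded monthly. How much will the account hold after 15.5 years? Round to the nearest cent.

€43,467.49

Periodic rate = 14.3%/12 = 0.0119167; periods = 12·15.5 = 186.
A = 4,800·(1 + 0.143/12)^186 ≈ 4,800·9.055726724 ≈ 43,467.4883.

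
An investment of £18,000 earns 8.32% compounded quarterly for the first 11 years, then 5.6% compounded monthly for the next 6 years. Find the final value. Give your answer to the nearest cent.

Phase 1: 18,000·(1 + 0.0208)^44 ≈ 44,530.9136.
Phase 2: 44,530.9136·(1 + 0.056/12)^72 ≈ 62,265.1617.

£62,265.16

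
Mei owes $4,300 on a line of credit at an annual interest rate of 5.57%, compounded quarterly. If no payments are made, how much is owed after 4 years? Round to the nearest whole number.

$5,365

Periodic rate = 5.57%/4 = 0.013925; periods = 4·4 = 16.
A = 4,300·(1 + 0.013925)^16 ≈ 4,300·1.247651528 ≈ 5,364.9016.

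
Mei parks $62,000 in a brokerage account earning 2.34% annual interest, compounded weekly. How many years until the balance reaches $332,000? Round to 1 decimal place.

71.7 years

(1 + 0.00045)^(52t) = 332,000/62,000 = 5.3548.
52t·ln(1 + 0.00045) = ln(5.3548); 52t = 1.678/0.000449899 ≈ 3729.7291.
t ≈ 71.7256 years.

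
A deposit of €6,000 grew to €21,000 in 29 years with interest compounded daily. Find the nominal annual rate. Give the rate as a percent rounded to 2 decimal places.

(1 + r/365)^10585 = 21,000/6,000 = 3.5.
1 + r/365 = 3.5^(1/10585) ≈ 1.000118, so r/365 ≈ 0.00011836.
r ≈ 365·0.00011836 = 4.32013%.

4.32%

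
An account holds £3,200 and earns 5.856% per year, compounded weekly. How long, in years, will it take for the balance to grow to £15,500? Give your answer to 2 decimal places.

26.96 years

We need (1 + 0.00112615)^(52t) = 4.8438, so 52t = ln 4.8438 / ln 1.001126 ≈ 1401.7422.
t ≈ 1401.7422/52 = 26.9566 years.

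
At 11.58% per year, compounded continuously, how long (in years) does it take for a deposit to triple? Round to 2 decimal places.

e^(0.1158t) = 3, so 0.1158t = ln 3 ≈ 1.0986.
t ≈ 1.0986/0.1158 ≈ 9.4872.

9.49 years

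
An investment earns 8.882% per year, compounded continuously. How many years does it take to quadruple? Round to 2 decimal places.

15.61 years

e^(0.08882t) = 4, so 0.08882t = ln 4 ≈ 1.3863.
t ≈ 1.3863/0.08882 ≈ 15.6079.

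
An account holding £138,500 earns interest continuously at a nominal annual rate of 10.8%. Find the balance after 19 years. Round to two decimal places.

A = P·e^(rt) = 138,500·e^(0.108·19) = 138,500·e^2.052.
e^2.052 ≈ 7.783452454684, so A ≈ 1,078,008.1650.

£1,078,008.16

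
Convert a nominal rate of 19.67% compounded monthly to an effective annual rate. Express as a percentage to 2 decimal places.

One year is 12 periods at 0.0163917 each: (1 + 0.0163917)^12 ≈ 1.215439.
EAR = 1.215439 − 1 ≈ 21.54389%.

21.54%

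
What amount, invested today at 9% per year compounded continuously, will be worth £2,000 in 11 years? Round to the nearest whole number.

P = A·e^(−rt) = 2,000·e^(−0.99).
e^(−0.99) ≈ 0.371576691, so P ≈ 743.1534.

£743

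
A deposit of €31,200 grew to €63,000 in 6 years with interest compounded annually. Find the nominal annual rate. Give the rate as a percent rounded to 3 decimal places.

12.425%

(1 + r)^6 = 63,000/31,200 = 2.01923.
1 + r = 2.01923^(1/6) ≈ 1.124254, so r ≈ 0.124254.
r ≈ 12.42537%.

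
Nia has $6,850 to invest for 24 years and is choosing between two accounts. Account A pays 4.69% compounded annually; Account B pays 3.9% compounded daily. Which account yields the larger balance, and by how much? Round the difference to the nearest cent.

Account A, by $3,113.58

A: (1 + 0.0469)^24 ≈ 3.004172009, so 6,850 × 3.004172009 ≈ 20,578.5783.
B: (1 + 0.039/365)^8760 ≈ 2.5496344554, so 6,850 × 2.5496344554 ≈ 17,464.9960.
Difference ≈ 3,113.5822 in favor of A.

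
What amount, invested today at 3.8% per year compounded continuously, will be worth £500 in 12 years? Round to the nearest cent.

£316.91

P = A·e^(−rt) = 500·e^(−0.456).
e^(−0.456) ≈ 0.633813837, so P ≈ 316.9069.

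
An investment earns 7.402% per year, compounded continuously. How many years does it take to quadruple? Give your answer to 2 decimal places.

18.73 years

e^(0.07402t) = 4, so 0.07402t = ln 4 ≈ 1.3863.
t ≈ 1.3863/0.07402 ≈ 18.7286.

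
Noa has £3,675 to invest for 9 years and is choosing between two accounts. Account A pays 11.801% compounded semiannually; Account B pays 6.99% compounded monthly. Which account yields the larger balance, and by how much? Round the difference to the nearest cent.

Account A, by £3,432.43

A: (1 + 0.059005)^18 ≈ 2.8064944695, so 3,675 × 2.8064944695 ≈ 10,313.8672.
B: (1 + 0.005825)^108 ≈ 1.872500738, so 3,675 × 1.872500738 ≈ 6,881.4402.
Difference ≈ 3,432.4270 in favor of A.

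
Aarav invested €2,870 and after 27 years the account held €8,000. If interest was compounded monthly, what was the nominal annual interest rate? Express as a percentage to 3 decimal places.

3.803%

The 324-period growth factor is 8,000/2,870 = 2.78746.
r/12 = 2.78746^(1/324) − 1 ≈ 0.00316899, so r ≈ 12·0.00316899 = 3.80279%.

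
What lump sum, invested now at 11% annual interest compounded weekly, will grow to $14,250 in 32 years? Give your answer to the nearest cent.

$423.36

Growth factor = (1 + 0.11/52)^1664 ≈ 33.659056742.
P = 14,250/33.659056742 ≈ 423.3630.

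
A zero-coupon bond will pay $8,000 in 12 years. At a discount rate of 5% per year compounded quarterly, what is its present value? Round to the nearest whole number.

$4,407

Growth factor = (1 + 0.0125)^48 ≈ 1.815354853.
P = 8,000/1.815354853 ≈ 4,406.8519.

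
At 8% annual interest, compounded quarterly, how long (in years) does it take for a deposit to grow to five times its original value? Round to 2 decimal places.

20.32 years

(1 + 0.02)^(4t) = 5.
4t = ln 5 / ln(1 + 0.02) ≈ 1.6094/0.0198026 ≈ 81.2740.
t ≈ 20.3185.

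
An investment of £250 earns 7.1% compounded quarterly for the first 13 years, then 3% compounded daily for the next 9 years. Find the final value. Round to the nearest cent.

After 13 years at 7.1%: 250 × 2.49653566 ≈ 624.1339.
Then 9 years at 3%: 624.1339 × 1.30994992 ≈ 817.5842.

£817.58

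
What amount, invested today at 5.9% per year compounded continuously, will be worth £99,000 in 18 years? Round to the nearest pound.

£34,231

P = A·e^(−rt) = 99,000·e^(−1.062).
e^(−1.062) ≈ 0.34576359116, so P ≈ 34,230.5955.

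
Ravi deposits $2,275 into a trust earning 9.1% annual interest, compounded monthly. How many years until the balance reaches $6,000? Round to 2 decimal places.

10.70 years

We need (1 + 0.00758333)^(12t) = 2.6374, so 12t = ln 2.6374 / ln 1.007583 ≈ 128.3673.
t ≈ 128.3673/12 = 10.6973 years.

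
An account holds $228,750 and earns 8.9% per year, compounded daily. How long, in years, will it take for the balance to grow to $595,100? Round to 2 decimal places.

10.74 years

(1 + 0.000243836)^(365t) = 595,100/228,750 = 2.6015.
365t·ln(1 + 0.000243836) = ln(2.6015); 365t = 0.9561/0.000243806 ≈ 3921.5613.
t ≈ 10.7440 years.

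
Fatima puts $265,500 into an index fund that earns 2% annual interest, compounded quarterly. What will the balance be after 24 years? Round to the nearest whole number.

Periodic rate = 2%/4 = 0.005; periods = 4·24 = 96.
A = 265,500·(1 + 0.005)^96 ≈ 265,500·1.61414270846 ≈ 428,554.8891.

$428,555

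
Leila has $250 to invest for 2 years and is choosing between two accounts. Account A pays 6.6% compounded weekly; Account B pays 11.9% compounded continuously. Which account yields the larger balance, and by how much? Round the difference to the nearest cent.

Account B, by $31.92

A: (1 + 0.066/52)^104 ≈ 1.14101281, so 250 × 1.14101281 ≈ 285.2532.
B: e^(0.119·2) = e^0.238 ≈ 1.26870919, so 250 × 1.26870919 ≈ 317.1773.
Difference ≈ 31.9241 in favor of B.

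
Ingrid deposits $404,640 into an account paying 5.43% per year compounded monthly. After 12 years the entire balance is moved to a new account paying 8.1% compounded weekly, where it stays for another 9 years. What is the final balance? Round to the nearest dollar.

Phase 1: 404,640·(1 + 0.004525)^144 ≈ 775,205.3563.
Phase 2: 775,205.3563·(1 + 0.081/52)^468 ≈ 1,606,094.5733.

$1,606,095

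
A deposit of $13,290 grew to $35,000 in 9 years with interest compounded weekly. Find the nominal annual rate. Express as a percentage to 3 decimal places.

The 468-period growth factor is 35,000/13,290 = 2.63356.
r/52 = 2.63356^(1/468) − 1 ≈ 0.00207124, so r ≈ 52·0.00207124 = 10.77043%.

10.770%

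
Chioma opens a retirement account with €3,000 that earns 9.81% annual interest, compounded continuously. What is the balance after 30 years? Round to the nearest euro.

€56,918

A = P·e^(rt) = 3,000·e^(0.0981·30) = 3,000·e^2.943.
e^2.943 ≈ 18.972679058, so A ≈ 56,918.0372.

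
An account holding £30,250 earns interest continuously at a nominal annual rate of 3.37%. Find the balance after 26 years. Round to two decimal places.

£72,653.11

A = P·e^(rt) = 30,250·e^(0.0337·26) = 30,250·e^0.8762.
e^0.8762 ≈ 2.4017556722, so A ≈ 72,653.1091.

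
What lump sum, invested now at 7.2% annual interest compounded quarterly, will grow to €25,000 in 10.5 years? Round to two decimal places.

€11,817.71

Periodic rate = 7.2%/4 = 0.018; 42 periods.
P = 25,000/(1 + 0.018)^42 ≈ 25,000/2.1154690509 ≈ 11,817.7101.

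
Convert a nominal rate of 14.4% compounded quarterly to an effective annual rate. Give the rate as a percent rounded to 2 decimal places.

EAR = (1 + 14.4%/4)^4 − 1 = (1 + 0.036)^4 − 1.
(1 + 0.036)^4 ≈ 1.151964, so EAR ≈ 15.19643%.

15.20%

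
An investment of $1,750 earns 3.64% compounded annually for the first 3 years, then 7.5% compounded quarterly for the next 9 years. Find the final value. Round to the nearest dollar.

$3,802

After 3 years at 3.64%: 1,750 × 1.113223109 ≈ 1,948.1404.
Then 9 years at 7.5%: 1,948.1404 × 1.951795817 ≈ 3,802.3724.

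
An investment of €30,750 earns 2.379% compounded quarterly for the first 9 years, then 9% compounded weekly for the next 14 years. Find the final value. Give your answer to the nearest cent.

Phase 1: 30,750·(1 + 0.0059475)^36 ≈ 38,067.6865.
Phase 2: 38,067.6865·(1 + 0.09/52)^728 ≈ 134,058.5534.

€134,058.55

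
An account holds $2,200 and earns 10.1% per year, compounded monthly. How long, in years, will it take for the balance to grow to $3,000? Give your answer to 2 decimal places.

We need (1 + 0.00841667)^(12t) = 1.3636, so 12t = ln 1.3636 / ln 1.008417 ≈ 37.0050.
t ≈ 37.0050/12 = 3.0837 years.

3.08 years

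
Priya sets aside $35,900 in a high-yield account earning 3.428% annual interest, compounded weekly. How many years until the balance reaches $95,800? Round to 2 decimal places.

28.64 years

We need (1 + 0.000659231)^(52t) = 2.6685, so 52t = ln 2.6685 / ln 1.000659 ≈ 1489.3857.
t ≈ 1489.3857/52 = 28.6420 years.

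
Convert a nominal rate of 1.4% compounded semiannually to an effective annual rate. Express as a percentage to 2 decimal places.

EAR = (1 + 1.4%/2)^2 − 1 = (1 + 0.007)^2 − 1.
(1 + 0.007)^2 ≈ 1.014049, so EAR ≈ 1.40490%.

1.40%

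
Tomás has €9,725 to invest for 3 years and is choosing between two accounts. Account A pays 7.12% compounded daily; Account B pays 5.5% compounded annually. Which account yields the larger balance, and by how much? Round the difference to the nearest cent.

Account A, by €621.04

A: (1 + 0.0712/365)^1095 ≈ 1.2381015141, so 9,725 × 1.2381015141 ≈ 12,040.5372.
B: (1 + 0.055)^3 ≈ 1.174241375, so 9,725 × 1.174241375 ≈ 11,419.4974.
Difference ≈ 621.0399 in favor of A.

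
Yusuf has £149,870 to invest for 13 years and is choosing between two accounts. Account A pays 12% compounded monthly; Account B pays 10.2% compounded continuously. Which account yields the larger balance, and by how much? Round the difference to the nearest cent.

Account A, by £143,296.87

A: (1 + 0.01)^156 ≈ 4.72209054253, so 149,870 × 4.72209054253 ≈ 707,699.7096.
B: e^(0.102·13) = e^1.326 ≈ 3.76594942207, so 149,870 × 3.76594942207 ≈ 564,402.8399.
Difference ≈ 143,296.8697 in favor of A.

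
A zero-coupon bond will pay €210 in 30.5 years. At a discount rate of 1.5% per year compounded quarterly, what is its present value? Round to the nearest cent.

€133.02

Growth factor = (1 + 0.00375)^122 ≈ 1.57876726.
P = 210/1.57876726 ≈ 133.0152.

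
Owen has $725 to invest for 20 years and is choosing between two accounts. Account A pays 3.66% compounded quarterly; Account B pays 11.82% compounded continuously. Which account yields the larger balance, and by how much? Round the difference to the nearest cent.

Account B, by $6,206.78

Account A growth factor: (1 + 0.00915)^80 ≈ 2.072325464; balance ≈ 1,502.4360.
Account B growth factor: e^(0.1182·20) = e^2.364 ≈ 10.6334001; balance ≈ 7,709.2151.
Account B is larger by 6,206.7791.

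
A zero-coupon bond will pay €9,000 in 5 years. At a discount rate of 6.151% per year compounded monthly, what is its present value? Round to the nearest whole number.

Growth factor = (1 + 0.06151/12)^60 ≈ 1.359020824.
P = 9,000/1.359020824 ≈ 6,622.4151.

€6,622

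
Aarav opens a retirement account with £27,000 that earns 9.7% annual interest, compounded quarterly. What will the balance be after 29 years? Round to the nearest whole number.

Periodic rate = 9.7%/4 = 0.02425; periods = 4·29 = 116.
A = 27,000·(1 + 0.02425)^116 ≈ 27,000·16.109899255 ≈ 434,967.2799.

£434,967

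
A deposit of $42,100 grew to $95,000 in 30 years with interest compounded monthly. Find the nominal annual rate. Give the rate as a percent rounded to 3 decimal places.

2.716%

(1 + r/12)^360 = 95,000/42,100 = 2.25653.
1 + r/12 = 2.25653^(1/360) ≈ 1.002263, so r/12 ≈ 0.00226319.
r ≈ 12·0.00226319 = 2.71583%.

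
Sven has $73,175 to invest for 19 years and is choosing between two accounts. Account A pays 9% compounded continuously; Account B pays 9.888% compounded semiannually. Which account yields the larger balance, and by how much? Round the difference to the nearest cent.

Account B, by $53,298.64

Account A growth factor: e^(0.09·19) = e^1.71 ≈ 5.52896147762; balance ≈ 404,581.7561.
Account B growth factor: (1 + 0.04944)^38 ≈ 6.25733368463; balance ≈ 457,880.3924.
Account B is larger by 53,298.6362.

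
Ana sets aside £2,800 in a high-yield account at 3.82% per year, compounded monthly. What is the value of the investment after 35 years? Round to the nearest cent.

£10,638.67

Periodic rate = 3.82%/12 = 0.00318333; periods = 12·35 = 420.
A = 2,800·(1 + 0.0382/12)^420 ≈ 2,800·3.799526475 ≈ 10,638.6741.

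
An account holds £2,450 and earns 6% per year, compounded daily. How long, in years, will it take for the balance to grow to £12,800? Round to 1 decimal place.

We need (1 + 0.000164384)^(365t) = 5.2245, so 365t = ln 5.2245 / ln 1.000164 ≈ 10058.7493.
t ≈ 10058.7493/365 = 27.5582 years.

27.6 years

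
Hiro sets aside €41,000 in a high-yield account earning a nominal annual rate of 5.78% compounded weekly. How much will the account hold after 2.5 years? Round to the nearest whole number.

€47,370

Periodic rate = 5.78%/52 = 0.00111154; periods = 52·2.5 = 130.
A = 41,000·(1 + 0.0578/52)^130 ≈ 41,000·1.1553689738 ≈ 47,370.1279.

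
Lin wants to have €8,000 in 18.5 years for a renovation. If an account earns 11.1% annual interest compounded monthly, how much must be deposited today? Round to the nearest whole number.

€1,036

Growth factor = (1 + 0.00925)^222 ≈ 7.721902154.
P = 8,000/7.721902154 ≈ 1,036.0142.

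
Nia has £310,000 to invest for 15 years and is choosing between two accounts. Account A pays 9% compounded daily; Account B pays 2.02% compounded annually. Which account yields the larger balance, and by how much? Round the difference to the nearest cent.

Account A, by £777,154.95

A: (1 + 0.09/365)^5475 ≈ 3.856783666062, so 310,000 × 3.856783666062 ≈ 1,195,602.9365.
B: (1 + 0.0202)^15 ≈ 1.34983221238, so 310,000 × 1.34983221238 ≈ 418,447.9858.
Difference ≈ 777,154.9506 in favor of A.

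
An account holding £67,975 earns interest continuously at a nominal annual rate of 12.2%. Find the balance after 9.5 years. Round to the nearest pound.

A = P·e^(rt) = 67,975·e^(0.122·9.5) = 67,975·e^1.159.
e^1.159 ≈ 3.18674493728, so A ≈ 216,618.9871.

£216,619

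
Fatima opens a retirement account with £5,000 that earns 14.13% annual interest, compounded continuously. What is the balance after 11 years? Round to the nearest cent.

A = P·e^(rt) = 5,000·e^(0.1413·11) = 5,000·e^1.5543.
e^1.5543 ≈ 4.7317731244, so A ≈ 23,658.8656.

£23,658.87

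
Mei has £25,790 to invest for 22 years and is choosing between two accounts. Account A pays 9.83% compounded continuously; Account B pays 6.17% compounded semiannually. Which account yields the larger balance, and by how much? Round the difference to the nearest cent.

A: e^(0.0983·22) = e^2.1626 ≈ 8.69371195024, so 25,790 × 8.69371195024 ≈ 224,210.8312.
B: (1 + 0.03085)^44 ≈ 3.8071580947, so 25,790 × 3.8071580947 ≈ 98,186.6073.
Difference ≈ 126,024.2239 in favor of A.

Account A, by £126,024.22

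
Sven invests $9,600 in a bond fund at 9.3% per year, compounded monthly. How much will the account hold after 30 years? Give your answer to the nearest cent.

Growth factor = (1 + 0.00775)^360 ≈ 16.106844171.
A ≈ 9,600 × 16.106844171 ≈ 154,625.7040.

$154,625.70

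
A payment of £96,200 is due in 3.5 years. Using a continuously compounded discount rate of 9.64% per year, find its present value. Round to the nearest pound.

P = A·e^(−rt) = 96,200·e^(−0.3374).
e^(−0.3374) ≈ 0.71362333347, so P ≈ 68,650.5647.

£68,651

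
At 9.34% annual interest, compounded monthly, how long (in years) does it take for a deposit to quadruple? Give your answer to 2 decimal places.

(1 + 0.00778333)^(12t) = 4.
12t = ln 4 / ln(1 + 0.00778333) ≈ 1.3863/0.0077532 ≈ 178.8029.
t ≈ 14.9002.

14.90 years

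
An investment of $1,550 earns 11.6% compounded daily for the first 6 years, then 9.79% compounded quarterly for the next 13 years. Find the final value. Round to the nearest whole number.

After 6 years at 11.6%: 1,550 × 2.005492018 ≈ 3,108.5126.
Then 13 years at 9.79%: 3,108.5126 × 3.5161789875 ≈ 10,930.0868.

$10,930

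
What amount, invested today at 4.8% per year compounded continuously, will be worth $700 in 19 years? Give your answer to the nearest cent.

P = A·e^(−rt) = 700·e^(−0.912).
e^(−0.912) ≈ 0.40171998, so P ≈ 281.2040.

$281.20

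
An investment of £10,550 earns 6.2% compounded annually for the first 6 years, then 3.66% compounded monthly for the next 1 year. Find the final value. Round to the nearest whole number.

£15,699

Phase 1: 10,550·(1 + 0.062)^6 ≈ 15,135.5972.
Phase 2: 15,135.5972·(1 + 0.00305)^12 ≈ 15,698.9479.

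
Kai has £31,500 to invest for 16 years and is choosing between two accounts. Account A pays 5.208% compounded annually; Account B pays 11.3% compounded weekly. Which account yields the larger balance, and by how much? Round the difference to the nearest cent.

Account B, by £120,745.46

A: (1 + 0.05208)^16 ≈ 2.2530987993, so 31,500 × 2.2530987993 ≈ 70,972.6122.
B: (1 + 0.113/52)^832 ≈ 6.08628804689, so 31,500 × 6.08628804689 ≈ 191,718.0735.
Difference ≈ 120,745.4613 in favor of B.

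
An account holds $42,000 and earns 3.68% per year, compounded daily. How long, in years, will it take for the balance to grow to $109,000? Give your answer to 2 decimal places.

We need (1 + 0.000100822)^(365t) = 2.5952, so 365t = ln 2.5952 / ln 1.000101 ≈ 9459.5140.
t ≈ 9459.5140/365 = 25.9165 years.

25.92 years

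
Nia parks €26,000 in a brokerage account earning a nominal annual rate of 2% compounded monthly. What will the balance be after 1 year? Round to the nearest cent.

€26,524.79

Growth factor = (1 + 0.02/12)^12 ≈ 1.0201843557.
A ≈ 26,000 × 1.0201843557 ≈ 26,524.7932.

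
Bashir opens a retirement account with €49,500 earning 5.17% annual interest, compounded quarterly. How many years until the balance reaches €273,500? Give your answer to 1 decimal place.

(1 + 0.012925)^(4t) = 273,500/49,500 = 5.5253.
4t·ln(1 + 0.012925) = ln(5.5253); 4t = 1.7093/0.0128422 ≈ 133.1027.
t ≈ 33.2757 years.

33.3 years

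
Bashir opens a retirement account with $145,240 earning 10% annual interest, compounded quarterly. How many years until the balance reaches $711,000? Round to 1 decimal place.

(1 + 0.025)^(4t) = 711,000/145,240 = 4.8953.
4t·ln(1 + 0.025) = ln(4.8953); 4t = 1.5883/0.0246926 ≈ 64.3223.
t ≈ 16.0806 years.

16.1 years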